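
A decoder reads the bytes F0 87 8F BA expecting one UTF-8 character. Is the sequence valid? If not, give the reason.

invalid (overlong encoding)

Leading byte 0xF0 = 11110000 → 4-byte form.
Continuation bytes all match 10xxxxxx. Payload decodes to 0x73FA.
But 0x73FA < 0x10000, the minimum for a 4-byte sequence — this is an overlong encoding.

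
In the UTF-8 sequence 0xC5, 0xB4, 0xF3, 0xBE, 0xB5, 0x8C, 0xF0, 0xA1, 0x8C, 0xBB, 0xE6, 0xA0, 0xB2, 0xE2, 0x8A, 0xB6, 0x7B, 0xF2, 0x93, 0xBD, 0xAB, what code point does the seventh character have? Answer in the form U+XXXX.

Offset 0: leading byte 0xC5 = 11000101 → 2-byte char #1 = C5 B4.
Offset 2: leading byte 0xF3 = 11110011 → 4-byte char #2 = F3 BE B5 8C.
Offset 6: leading byte 0xF0 = 11110000 → 4-byte char #3 = F0 A1 8C BB.
Offset 10: leading byte 0xE6 = 11100110 → 3-byte char #4 = E6 A0 B2.
Offset 13: leading byte 0xE2 = 11100010 → 3-byte char #5 = E2 8A B6.
Offset 16: leading byte 0x7B = 01111011 → 1-byte char #6 = 7B.
Offset 17: leading byte 0xF2 = 11110010 → 4-byte char #7 = F2 93 BD AB.
Leading byte 0xF2 = 11110010 matches 11110xxx → 4-byte sequence.
Byte 1: 0xF2 = 11110010, payload 010 (3 bits).
Byte 2: 0x93 = 10010011 (10xxxxxx ✓), payload 010011.
Byte 3: 0xBD = 10111101 (10xxxxxx ✓), payload 111101.
Byte 4: 0xAB = 10101011 (10xxxxxx ✓), payload 101011.
Concatenate: 010010011111101101011 = 0x93F6B (21 bits → U+93F6B).

U+93F6B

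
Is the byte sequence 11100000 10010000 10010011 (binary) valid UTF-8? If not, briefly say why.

invalid (overlong encoding)

Leading byte 0xE0 = 11100000 → 3-byte form.
Continuation bytes all match 10xxxxxx. Payload decodes to 0x413.
But 0x413 < 0x800, the minimum for a 3-byte sequence — this is an overlong encoding.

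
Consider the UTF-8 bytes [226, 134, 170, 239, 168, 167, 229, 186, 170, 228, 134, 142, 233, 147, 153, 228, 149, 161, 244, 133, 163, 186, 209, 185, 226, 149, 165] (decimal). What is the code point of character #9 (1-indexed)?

U+2565

Offset 0: leading byte 0xE2 = 11100010 → 3-byte char #1 = E2 86 AA.
Offset 3: leading byte 0xEF = 11101111 → 3-byte char #2 = EF A8 A7.
Offset 6: leading byte 0xE5 = 11100101 → 3-byte char #3 = E5 BA AA.
Offset 9: leading byte 0xE4 = 11100100 → 3-byte char #4 = E4 86 8E.
Offset 12: leading byte 0xE9 = 11101001 → 3-byte char #5 = E9 93 99.
Offset 15: leading byte 0xE4 = 11100100 → 3-byte char #6 = E4 95 A1.
Offset 18: leading byte 0xF4 = 11110100 → 4-byte char #7 = F4 85 A3 BA.
Offset 22: leading byte 0xD1 = 11010001 → 2-byte char #8 = D1 B9.
Offset 24: leading byte 0xE2 = 11100010 → 3-byte char #9 = E2 95 A5.
Leading byte 0xE2 = 11100010 matches 1110xxxx → 3-byte sequence.
Byte 1: 0xE2 = 11100010, payload 0010 (4 bits).
Byte 2: 0x95 = 10010101 (10xxxxxx ✓), payload 010101.
Byte 3: 0xA5 = 10100101 (10xxxxxx ✓), payload 100101.
Concatenate: 0010010101100101 = 0x2565 (16 bits → U+2565).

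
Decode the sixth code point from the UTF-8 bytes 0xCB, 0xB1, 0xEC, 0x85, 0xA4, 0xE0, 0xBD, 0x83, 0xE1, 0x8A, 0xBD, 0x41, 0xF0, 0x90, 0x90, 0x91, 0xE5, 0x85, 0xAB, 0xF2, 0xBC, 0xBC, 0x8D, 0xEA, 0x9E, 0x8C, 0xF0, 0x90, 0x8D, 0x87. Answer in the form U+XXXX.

U+10411

Offset 0: leading byte 0xCB = 11001011 → 2-byte char #1 = CB B1.
Offset 2: leading byte 0xEC = 11101100 → 3-byte char #2 = EC 85 A4.
Offset 5: leading byte 0xE0 = 11100000 → 3-byte char #3 = E0 BD 83.
Offset 8: leading byte 0xE1 = 11100001 → 3-byte char #4 = E1 8A BD.
Offset 11: leading byte 0x41 = 01000001 → 1-byte char #5 = 41.
Offset 12: leading byte 0xF0 = 11110000 → 4-byte char #6 = F0 90 90 91.
Leading byte 0xF0 = 11110000 matches 11110xxx → 4-byte sequence.
Byte 1: 0xF0 = 11110000, payload 000 (3 bits).
Byte 2: 0x90 = 10010000 (10xxxxxx ✓), payload 010000.
Byte 3: 0x90 = 10010000 (10xxxxxx ✓), payload 010000.
Byte 4: 0x91 = 10010001 (10xxxxxx ✓), payload 010001.
Concatenate: 000010000010000010001 = 0x10411 (21 bits → U+10411).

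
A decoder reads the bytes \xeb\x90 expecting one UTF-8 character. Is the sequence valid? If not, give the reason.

invalid (sequence truncated)

Leading byte 0xEB = 11101011 → 3-byte form, but only 2 bytes are present.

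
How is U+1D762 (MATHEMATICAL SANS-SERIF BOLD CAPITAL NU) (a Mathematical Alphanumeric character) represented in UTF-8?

U+1D762 = 0x1D762 = 120674 decimal. In range U+10000–U+10FFFF → 4-byte form: 11110xxx 10xxxxxx 10xxxxxx 10xxxxxx.
Binary (21 bits): 000011101011101100010.
Split 3+6+6+6: 000 | 011101 | 011101 | 100010.
Byte 1: 11110000 = 0xF0.
Byte 2: 10011101 = 0x9D.
Byte 3: 10011101 = 0x9D.
Byte 4: 10100010 = 0xA2.

F0 9D 9D A2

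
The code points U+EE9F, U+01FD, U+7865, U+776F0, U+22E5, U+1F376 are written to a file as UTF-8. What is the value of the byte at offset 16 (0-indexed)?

U+EE9F → 3-byte form EE BA 9F at offsets 0–2.
U+01FD → 2-byte form C7 BD at offsets 3–4.
U+7865 → 3-byte form E7 A1 A5 at offsets 5–7.
U+776F0 → 4-byte form F1 B7 9B B0 at offsets 8–11.
U+22E5 → 3-byte form E2 8B A5 at offsets 12–14.
U+1F376 → 4-byte form F0 9F 8D B6 at offsets 15–18.
Offset 16 falls in char 6's range; it's byte 2 of F0 9F 8D B6 = 0x9F.

0x9F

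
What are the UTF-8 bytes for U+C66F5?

F3 86 9B B5

U+C66F5 = 0xC66F5 = 812789 decimal. In range U+10000–U+10FFFF → 4-byte form: 11110xxx 10xxxxxx 10xxxxxx 10xxxxxx.
Binary (21 bits): 011000110011011110101.
Split 3+6+6+6: 011 | 000110 | 011011 | 110101.
Byte 1: 11110011 = 0xF3.
Byte 2: 10000110 = 0x86.
Byte 3: 10011011 = 0x9B.
Byte 4: 10110101 = 0xB5.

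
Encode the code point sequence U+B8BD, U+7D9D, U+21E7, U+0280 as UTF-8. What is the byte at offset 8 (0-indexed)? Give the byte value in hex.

0xA7

U+B8BD → 3-byte form EB A2 BD at offsets 0–2.
U+7D9D → 3-byte form E7 B6 9D at offsets 3–5.
U+21E7 → 3-byte form E2 87 A7 at offsets 6–8.
Offset 8 falls in char 3's range; it's byte 3 of E2 87 A7 = 0xA7.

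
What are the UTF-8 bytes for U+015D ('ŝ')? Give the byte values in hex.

C5 9D

U+015D = 0x15D = 349 decimal. In range U+0080–U+07FF → 2-byte form: 110xxxxx 10xxxxxx.
Binary (11 bits): 00101011101.
Split 5+6: 00101 | 011101.
Byte 1: 11000101 = 0xC5.
Byte 2: 10011101 = 0x9D.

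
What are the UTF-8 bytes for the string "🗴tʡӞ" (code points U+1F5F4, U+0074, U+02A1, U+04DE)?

F0 9F 97 B4 74 CA A1 D3 9E

U+1F5F4: 4-byte form → F0 9F 97 B4.
U+0074: 1-byte form → 74.
U+02A1: 2-byte form → CA A1.
U+04DE: 2-byte form → D3 9E.
Concatenated (9 bytes): F0 9F 97 B4 74 CA A1 D3 9E.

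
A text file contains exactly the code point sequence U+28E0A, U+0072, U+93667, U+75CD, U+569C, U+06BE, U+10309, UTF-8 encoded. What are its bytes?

F0 A8 B8 8A 72 F2 93 99 A7 E7 97 8D E5 9A 9C DA BE F0 90 8C 89

U+28E0A: 4-byte form → F0 A8 B8 8A.
U+0072: 1-byte form → 72.
U+93667: 4-byte form → F2 93 99 A7.
U+75CD: 3-byte form → E7 97 8D.
U+569C: 3-byte form → E5 9A 9C.
U+06BE: 2-byte form → DA BE.
U+10309: 4-byte form → F0 90 8C 89.
Concatenated (21 bytes): F0 A8 B8 8A 72 F2 93 99 A7 E7 97 8D E5 9A 9C DA BE F0 90 8C 89.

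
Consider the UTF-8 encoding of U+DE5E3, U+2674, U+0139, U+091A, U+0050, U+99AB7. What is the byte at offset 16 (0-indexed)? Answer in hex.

U+DE5E3 → 4-byte form F3 9E 97 A3 at offsets 0–3.
U+2674 → 3-byte form E2 99 B4 at offsets 4–6.
U+0139 → 2-byte form C4 B9 at offsets 7–8.
U+091A → 3-byte form E0 A4 9A at offsets 9–11.
U+0050 → 1-byte form 50 at offsets 12–12.
U+99AB7 → 4-byte form F2 99 AA B7 at offsets 13–16.
Offset 16 falls in char 6's range; it's byte 4 of F2 99 AA B7 = 0xB7.

0xB7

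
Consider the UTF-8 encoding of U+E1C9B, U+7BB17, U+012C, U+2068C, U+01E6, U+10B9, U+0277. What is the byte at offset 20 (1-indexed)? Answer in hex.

0xC9

1-indexed offset 20 is 0-indexed offset 19.
U+E1C9B → 4-byte form F3 A1 B2 9B at offsets 0–3.
U+7BB17 → 4-byte form F1 BB AC 97 at offsets 4–7.
U+012C → 2-byte form C4 AC at offsets 8–9.
U+2068C → 4-byte form F0 A0 9A 8C at offsets 10–13.
U+01E6 → 2-byte form C7 A6 at offsets 14–15.
U+10B9 → 3-byte form E1 82 B9 at offsets 16–18.
U+0277 → 2-byte form C9 B7 at offsets 19–20.
Offset 19 falls in char 7's range; it's byte 1 of C9 B7 = 0xC9.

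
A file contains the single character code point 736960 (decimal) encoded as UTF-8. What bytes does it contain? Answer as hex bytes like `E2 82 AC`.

U+B3EC0 = 0xB3EC0 = 736960 decimal. In range U+10000–U+10FFFF → 4-byte form: 11110xxx 10xxxxxx 10xxxxxx 10xxxxxx.
Binary (21 bits): 010110011111011000000.
Split 3+6+6+6: 010 | 110011 | 111011 | 000000.
Byte 1: 11110010 = 0xF2.
Byte 2: 10110011 = 0xB3.
Byte 3: 10111011 = 0xBB.
Byte 4: 10000000 = 0x80.

F2 B3 BB 80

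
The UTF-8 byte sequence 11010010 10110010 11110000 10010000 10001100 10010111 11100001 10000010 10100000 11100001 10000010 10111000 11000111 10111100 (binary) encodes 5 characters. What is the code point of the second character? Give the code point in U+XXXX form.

U+10317

Offset 0: leading byte 0xD2 = 11010010 → 2-byte char #1 = D2 B2.
Offset 2: leading byte 0xF0 = 11110000 → 4-byte char #2 = F0 90 8C 97.
Leading byte 0xF0 = 11110000 matches 11110xxx → 4-byte sequence.
Byte 1: 0xF0 = 11110000, payload 000 (3 bits).
Byte 2: 0x90 = 10010000 (10xxxxxx ✓), payload 010000.
Byte 3: 0x8C = 10001100 (10xxxxxx ✓), payload 001100.
Byte 4: 0x97 = 10010111 (10xxxxxx ✓), payload 010111.
Concatenate: 000010000001100010111 = 0x10317 (21 bits → U+10317).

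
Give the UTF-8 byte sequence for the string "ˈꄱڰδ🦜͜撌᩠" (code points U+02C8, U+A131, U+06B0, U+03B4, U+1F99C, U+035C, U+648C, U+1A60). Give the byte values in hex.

CB 88 EA 84 B1 DA B0 CE B4 F0 9F A6 9C CD 9C E6 92 8C E1 A9 A0

U+02C8: 2-byte form → CB 88.
U+A131: 3-byte form → EA 84 B1.
U+06B0: 2-byte form → DA B0.
U+03B4: 2-byte form → CE B4.
U+1F99C: 4-byte form → F0 9F A6 9C.
U+035C: 2-byte form → CD 9C.
U+648C: 3-byte form → E6 92 8C.
U+1A60: 3-byte form → E1 A9 A0.
Concatenated (21 bytes): CB 88 EA 84 B1 DA B0 CE B4 F0 9F A6 9C CD 9C E6 92 8C E1 A9 A0.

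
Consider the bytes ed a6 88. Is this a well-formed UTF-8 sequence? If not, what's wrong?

Structurally a 3-byte sequence; payload = 0xD988.
But 0xD988 is in U+D800–U+DFFF, the surrogate range. Surrogates are not Unicode scalar values and are forbidden in UTF-8.

invalid (encodes a surrogate (U+D800–U+DFFF))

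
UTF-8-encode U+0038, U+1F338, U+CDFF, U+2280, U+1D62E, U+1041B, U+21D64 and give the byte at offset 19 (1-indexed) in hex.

1-indexed offset 19 is 0-indexed offset 18.
U+0038 → 1-byte form 38 at offsets 0–0.
U+1F338 → 4-byte form F0 9F 8C B8 at offsets 1–4.
U+CDFF → 3-byte form EC B7 BF at offsets 5–7.
U+2280 → 3-byte form E2 8A 80 at offsets 8–10.
U+1D62E → 4-byte form F0 9D 98 AE at offsets 11–14.
U+1041B → 4-byte form F0 90 90 9B at offsets 15–18.
Offset 18 falls in char 6's range; it's byte 4 of F0 90 90 9B = 0x9B.

0x9B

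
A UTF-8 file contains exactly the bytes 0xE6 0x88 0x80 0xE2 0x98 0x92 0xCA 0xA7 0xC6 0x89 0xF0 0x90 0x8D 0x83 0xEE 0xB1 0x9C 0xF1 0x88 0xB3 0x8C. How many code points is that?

Byte at offset 0: 0xE6 = 11100110 → 3-byte char (#1). Advance 3.
Byte at offset 3: 0xE2 = 11100010 → 3-byte char (#2). Advance 3.
Byte at offset 6: 0xCA = 11001010 → 2-byte char (#3). Advance 2.
Byte at offset 8: 0xC6 = 11000110 → 2-byte char (#4). Advance 2.
Byte at offset 10: 0xF0 = 11110000 → 4-byte char (#5). Advance 4.
Byte at offset 14: 0xEE = 11101110 → 3-byte char (#6). Advance 3.
Byte at offset 17: 0xF1 = 11110001 → 4-byte char (#7). Advance 4.
Reached end at offset 21 after 7 code points.

7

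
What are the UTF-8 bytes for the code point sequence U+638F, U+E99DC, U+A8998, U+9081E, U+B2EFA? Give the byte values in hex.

U+638F: 3-byte form → E6 8E 8F.
U+E99DC: 4-byte form → F3 A9 A7 9C.
U+A8998: 4-byte form → F2 A8 A6 98.
U+9081E: 4-byte form → F2 90 A0 9E.
U+B2EFA: 4-byte form → F2 B2 BB BA.
Concatenated (19 bytes): E6 8E 8F F3 A9 A7 9C F2 A8 A6 98 F2 90 A0 9E F2 B2 BB BA.

E6 8E 8F F3 A9 A7 9C F2 A8 A6 98 F2 90 A0 9E F2 B2 BB BA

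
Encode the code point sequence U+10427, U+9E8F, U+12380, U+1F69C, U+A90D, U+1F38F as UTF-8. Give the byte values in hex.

U+10427: 4-byte form → F0 90 90 A7.
U+9E8F: 3-byte form → E9 BA 8F.
U+12380: 4-byte form → F0 92 8E 80.
U+1F69C: 4-byte form → F0 9F 9A 9C.
U+A90D: 3-byte form → EA A4 8D.
U+1F38F: 4-byte form → F0 9F 8E 8F.
Concatenated (22 bytes): F0 90 90 A7 E9 BA 8F F0 92 8E 80 F0 9F 9A 9C EA A4 8D F0 9F 8E 8F.

F0 90 90 A7 E9 BA 8F F0 92 8E 80 F0 9F 9A 9C EA A4 8D F0 9F 8E 8F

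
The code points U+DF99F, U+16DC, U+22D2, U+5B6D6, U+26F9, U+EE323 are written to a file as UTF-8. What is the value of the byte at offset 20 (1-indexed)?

1-indexed offset 20 is 0-indexed offset 19.
U+DF99F → 4-byte form F3 9F A6 9F at offsets 0–3.
U+16DC → 3-byte form E1 9B 9C at offsets 4–6.
U+22D2 → 3-byte form E2 8B 92 at offsets 7–9.
U+5B6D6 → 4-byte form F1 9B 9B 96 at offsets 10–13.
U+26F9 → 3-byte form E2 9B B9 at offsets 14–16.
U+EE323 → 4-byte form F3 AE 8C A3 at offsets 17–20.
Offset 19 falls in char 6's range; it's byte 3 of F3 AE 8C A3 = 0x8C.

0x8C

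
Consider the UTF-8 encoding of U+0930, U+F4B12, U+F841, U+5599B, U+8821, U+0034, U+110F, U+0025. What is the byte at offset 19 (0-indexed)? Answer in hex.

U+0930 → 3-byte form E0 A4 B0 at offsets 0–2.
U+F4B12 → 4-byte form F3 B4 AC 92 at offsets 3–6.
U+F841 → 3-byte form EF A1 81 at offsets 7–9.
U+5599B → 4-byte form F1 95 A6 9B at offsets 10–13.
U+8821 → 3-byte form E8 A0 A1 at offsets 14–16.
U+0034 → 1-byte form 34 at offsets 17–17.
U+110F → 3-byte form E1 84 8F at offsets 18–20.
Offset 19 falls in char 7's range; it's byte 2 of E1 84 8F = 0x84.

0x84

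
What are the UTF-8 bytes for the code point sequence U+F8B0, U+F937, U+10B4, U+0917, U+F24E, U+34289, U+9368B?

U+F8B0: 3-byte form → EF A2 B0.
U+F937: 3-byte form → EF A4 B7.
U+10B4: 3-byte form → E1 82 B4.
U+0917: 3-byte form → E0 A4 97.
U+F24E: 3-byte form → EF 89 8E.
U+34289: 4-byte form → F0 B4 8A 89.
U+9368B: 4-byte form → F2 93 9A 8B.
Concatenated (23 bytes): EF A2 B0 EF A4 B7 E1 82 B4 E0 A4 97 EF 89 8E F0 B4 8A 89 F2 93 9A 8B.

EF A2 B0 EF A4 B7 E1 82 B4 E0 A4 97 EF 89 8E F0 B4 8A 89 F2 93 9A 8B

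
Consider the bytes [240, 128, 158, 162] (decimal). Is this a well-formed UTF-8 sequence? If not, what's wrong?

Leading byte 0xF0 = 11110000 → 4-byte form.
Continuation bytes all match 10xxxxxx. Payload decodes to 0x7A2.
But 0x7A2 < 0x10000, the minimum for a 4-byte sequence — this is an overlong encoding.

invalid (overlong encoding)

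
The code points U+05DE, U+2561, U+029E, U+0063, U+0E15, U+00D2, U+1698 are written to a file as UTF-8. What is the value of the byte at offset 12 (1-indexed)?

0xC3

1-indexed offset 12 is 0-indexed offset 11.
U+05DE → 2-byte form D7 9E at offsets 0–1.
U+2561 → 3-byte form E2 95 A1 at offsets 2–4.
U+029E → 2-byte form CA 9E at offsets 5–6.
U+0063 → 1-byte form 63 at offsets 7–7.
U+0E15 → 3-byte form E0 B8 95 at offsets 8–10.
U+00D2 → 2-byte form C3 92 at offsets 11–12.
Offset 11 falls in char 6's range; it's byte 1 of C3 92 = 0xC3.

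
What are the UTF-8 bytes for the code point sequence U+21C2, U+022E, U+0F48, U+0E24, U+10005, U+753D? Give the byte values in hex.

U+21C2: 3-byte form → E2 87 82.
U+022E: 2-byte form → C8 AE.
U+0F48: 3-byte form → E0 BD 88.
U+0E24: 3-byte form → E0 B8 A4.
U+10005: 4-byte form → F0 90 80 85.
U+753D: 3-byte form → E7 94 BD.
Concatenated (18 bytes): E2 87 82 C8 AE E0 BD 88 E0 B8 A4 F0 90 80 85 E7 94 BD.

E2 87 82 C8 AE E0 BD 88 E0 B8 A4 F0 90 80 85 E7 94 BD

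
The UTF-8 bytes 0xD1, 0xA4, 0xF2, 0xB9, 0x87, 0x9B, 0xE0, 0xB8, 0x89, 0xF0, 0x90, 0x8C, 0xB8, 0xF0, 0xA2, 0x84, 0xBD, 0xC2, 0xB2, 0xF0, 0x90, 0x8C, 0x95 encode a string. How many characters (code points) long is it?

7

Byte at offset 0: 0xD1 = 11010001 → 2-byte char (#1). Advance 2.
Byte at offset 2: 0xF2 = 11110010 → 4-byte char (#2). Advance 4.
Byte at offset 6: 0xE0 = 11100000 → 3-byte char (#3). Advance 3.
Byte at offset 9: 0xF0 = 11110000 → 4-byte char (#4). Advance 4.
Byte at offset 13: 0xF0 = 11110000 → 4-byte char (#5). Advance 4.
Byte at offset 17: 0xC2 = 11000010 → 2-byte char (#6). Advance 2.
Byte at offset 19: 0xF0 = 11110000 → 4-byte char (#7). Advance 4.
Reached end at offset 23 after 7 code points.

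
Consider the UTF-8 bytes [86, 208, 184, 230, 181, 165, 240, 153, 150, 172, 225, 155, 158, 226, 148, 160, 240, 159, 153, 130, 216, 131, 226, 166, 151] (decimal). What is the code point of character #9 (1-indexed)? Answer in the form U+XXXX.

U+2997

Offset 0: leading byte 0x56 = 01010110 → 1-byte char #1 = 56.
Offset 1: leading byte 0xD0 = 11010000 → 2-byte char #2 = D0 B8.
Offset 3: leading byte 0xE6 = 11100110 → 3-byte char #3 = E6 B5 A5.
Offset 6: leading byte 0xF0 = 11110000 → 4-byte char #4 = F0 99 96 AC.
Offset 10: leading byte 0xE1 = 11100001 → 3-byte char #5 = E1 9B 9E.
Offset 13: leading byte 0xE2 = 11100010 → 3-byte char #6 = E2 94 A0.
Offset 16: leading byte 0xF0 = 11110000 → 4-byte char #7 = F0 9F 99 82.
Offset 20: leading byte 0xD8 = 11011000 → 2-byte char #8 = D8 83.
Offset 22: leading byte 0xE2 = 11100010 → 3-byte char #9 = E2 A6 97.
Leading byte 0xE2 = 11100010 matches 1110xxxx → 3-byte sequence.
Byte 1: 0xE2 = 11100010, payload 0010 (4 bits).
Byte 2: 0xA6 = 10100110 (10xxxxxx ✓), payload 100110.
Byte 3: 0x97 = 10010111 (10xxxxxx ✓), payload 010111.
Concatenate: 0010100110010111 = 0x2997 (16 bits → U+2997).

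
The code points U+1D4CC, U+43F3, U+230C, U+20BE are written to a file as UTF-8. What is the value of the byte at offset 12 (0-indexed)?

U+1D4CC → 4-byte form F0 9D 93 8C at offsets 0–3.
U+43F3 → 3-byte form E4 8F B3 at offsets 4–6.
U+230C → 3-byte form E2 8C 8C at offsets 7–9.
U+20BE → 3-byte form E2 82 BE at offsets 10–12.
Offset 12 falls in char 4's range; it's byte 3 of E2 82 BE = 0xBE.

0xBE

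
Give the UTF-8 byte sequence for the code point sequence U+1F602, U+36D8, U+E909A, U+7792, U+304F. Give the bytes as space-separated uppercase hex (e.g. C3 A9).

F0 9F 98 82 E3 9B 98 F3 A9 82 9A E7 9E 92 E3 81 8F

U+1F602: 4-byte form → F0 9F 98 82.
U+36D8: 3-byte form → E3 9B 98.
U+E909A: 4-byte form → F3 A9 82 9A.
U+7792: 3-byte form → E7 9E 92.
U+304F: 3-byte form → E3 81 8F.
Concatenated (17 bytes): F0 9F 98 82 E3 9B 98 F3 A9 82 9A E7 9E 92 E3 81 8F.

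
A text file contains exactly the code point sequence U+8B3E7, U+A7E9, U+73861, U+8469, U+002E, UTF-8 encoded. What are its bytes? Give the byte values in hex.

F2 8B 8F A7 EA 9F A9 F1 B3 A1 A1 E8 91 A9 2E

U+8B3E7: 4-byte form → F2 8B 8F A7.
U+A7E9: 3-byte form → EA 9F A9.
U+73861: 4-byte form → F1 B3 A1 A1.
U+8469: 3-byte form → E8 91 A9.
U+002E: 1-byte form → 2E.
Concatenated (15 bytes): F2 8B 8F A7 EA 9F A9 F1 B3 A1 A1 E8 91 A9 2E.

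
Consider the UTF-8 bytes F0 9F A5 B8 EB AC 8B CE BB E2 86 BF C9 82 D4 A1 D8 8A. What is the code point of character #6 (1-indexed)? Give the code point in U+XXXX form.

U+0521

Offset 0: leading byte 0xF0 = 11110000 → 4-byte char #1 = F0 9F A5 B8.
Offset 4: leading byte 0xEB = 11101011 → 3-byte char #2 = EB AC 8B.
Offset 7: leading byte 0xCE = 11001110 → 2-byte char #3 = CE BB.
Offset 9: leading byte 0xE2 = 11100010 → 3-byte char #4 = E2 86 BF.
Offset 12: leading byte 0xC9 = 11001001 → 2-byte char #5 = C9 82.
Offset 14: leading byte 0xD4 = 11010100 → 2-byte char #6 = D4 A1.
Leading byte 0xD4 = 11010100 matches 110xxxxx → 2-byte sequence.
Byte 1: 0xD4 = 11010100, payload 10100 (5 bits).
Byte 2: 0xA1 = 10100001 (10xxxxxx ✓), payload 100001.
Concatenate: 10100100001 = 0x521 (11 bits → U+0521).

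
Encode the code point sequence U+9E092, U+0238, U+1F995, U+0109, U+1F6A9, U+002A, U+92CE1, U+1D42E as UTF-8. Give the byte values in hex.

F2 9E 82 92 C8 B8 F0 9F A6 95 C4 89 F0 9F 9A A9 2A F2 92 B3 A1 F0 9D 90 AE

U+9E092: 4-byte form → F2 9E 82 92.
U+0238: 2-byte form → C8 B8.
U+1F995: 4-byte form → F0 9F A6 95.
U+0109: 2-byte form → C4 89.
U+1F6A9: 4-byte form → F0 9F 9A A9.
U+002A: 1-byte form → 2A.
U+92CE1: 4-byte form → F2 92 B3 A1.
U+1D42E: 4-byte form → F0 9D 90 AE.
Concatenated (25 bytes): F2 9E 82 92 C8 B8 F0 9F A6 95 C4 89 F0 9F 9A A9 2A F2 92 B3 A1 F0 9D 90 AE.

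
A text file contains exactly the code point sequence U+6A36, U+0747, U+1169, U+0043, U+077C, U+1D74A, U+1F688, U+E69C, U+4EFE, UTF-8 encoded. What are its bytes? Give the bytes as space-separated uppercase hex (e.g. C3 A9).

U+6A36: 3-byte form → E6 A8 B6.
U+0747: 2-byte form → DD 87.
U+1169: 3-byte form → E1 85 A9.
U+0043: 1-byte form → 43.
U+077C: 2-byte form → DD BC.
U+1D74A: 4-byte form → F0 9D 9D 8A.
U+1F688: 4-byte form → F0 9F 9A 88.
U+E69C: 3-byte form → EE 9A 9C.
U+4EFE: 3-byte form → E4 BB BE.
Concatenated (25 bytes): E6 A8 B6 DD 87 E1 85 A9 43 DD BC F0 9D 9D 8A F0 9F 9A 88 EE 9A 9C E4 BB BE.

E6 A8 B6 DD 87 E1 85 A9 43 DD BC F0 9D 9D 8A F0 9F 9A 88 EE 9A 9C E4 BB BE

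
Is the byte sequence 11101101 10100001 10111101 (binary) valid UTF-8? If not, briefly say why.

invalid (encodes a surrogate (U+D800–U+DFFF))

Structurally a 3-byte sequence; payload = 0xD87D.
But 0xD87D is in U+D800–U+DFFF, the surrogate range. Surrogates are not Unicode scalar values and are forbidden in UTF-8.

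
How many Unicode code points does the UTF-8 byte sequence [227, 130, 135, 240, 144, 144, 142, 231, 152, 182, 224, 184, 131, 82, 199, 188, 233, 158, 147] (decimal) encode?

Byte at offset 0: 0xE3 = 11100011 → 3-byte char (#1). Advance 3.
Byte at offset 3: 0xF0 = 11110000 → 4-byte char (#2). Advance 4.
Byte at offset 7: 0xE7 = 11100111 → 3-byte char (#3). Advance 3.
Byte at offset 10: 0xE0 = 11100000 → 3-byte char (#4). Advance 3.
Byte at offset 13: 0x52 = 01010010 → 1-byte char (#5). Advance 1.
Byte at offset 14: 0xC7 = 11000111 → 2-byte char (#6). Advance 2.
Byte at offset 16: 0xE9 = 11101001 → 3-byte char (#7). Advance 3.
Reached end at offset 19 after 7 code points.

7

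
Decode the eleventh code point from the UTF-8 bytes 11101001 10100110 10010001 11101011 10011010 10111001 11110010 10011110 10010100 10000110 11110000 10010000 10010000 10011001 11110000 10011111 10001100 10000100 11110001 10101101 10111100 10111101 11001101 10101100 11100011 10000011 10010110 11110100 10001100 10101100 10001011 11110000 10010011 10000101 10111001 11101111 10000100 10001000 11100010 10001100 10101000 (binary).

Offset 0: leading byte 0xE9 = 11101001 → 3-byte char #1 = E9 A6 91.
Offset 3: leading byte 0xEB = 11101011 → 3-byte char #2 = EB 9A B9.
Offset 6: leading byte 0xF2 = 11110010 → 4-byte char #3 = F2 9E 94 86.
Offset 10: leading byte 0xF0 = 11110000 → 4-byte char #4 = F0 90 90 99.
Offset 14: leading byte 0xF0 = 11110000 → 4-byte char #5 = F0 9F 8C 84.
Offset 18: leading byte 0xF1 = 11110001 → 4-byte char #6 = F1 AD BC BD.
Offset 22: leading byte 0xCD = 11001101 → 2-byte char #7 = CD AC.
Offset 24: leading byte 0xE3 = 11100011 → 3-byte char #8 = E3 83 96.
Offset 27: leading byte 0xF4 = 11110100 → 4-byte char #9 = F4 8C AC 8B.
Offset 31: leading byte 0xF0 = 11110000 → 4-byte char #10 = F0 93 85 B9.
Offset 35: leading byte 0xEF = 11101111 → 3-byte char #11 = EF 84 88.
Leading byte 0xEF = 11101111 matches 1110xxxx → 3-byte sequence.
Byte 1: 0xEF = 11101111, payload 1111 (4 bits).
Byte 2: 0x84 = 10000100 (10xxxxxx ✓), payload 000100.
Byte 3: 0x88 = 10001000 (10xxxxxx ✓), payload 001000.
Concatenate: 1111000100001000 = 0xF108 (16 bits → U+F108).

U+F108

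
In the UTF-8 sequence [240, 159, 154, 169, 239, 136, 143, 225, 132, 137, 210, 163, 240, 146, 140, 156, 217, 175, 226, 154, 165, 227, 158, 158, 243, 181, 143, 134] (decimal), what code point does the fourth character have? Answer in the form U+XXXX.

Offset 0: leading byte 0xF0 = 11110000 → 4-byte char #1 = F0 9F 9A A9.
Offset 4: leading byte 0xEF = 11101111 → 3-byte char #2 = EF 88 8F.
Offset 7: leading byte 0xE1 = 11100001 → 3-byte char #3 = E1 84 89.
Offset 10: leading byte 0xD2 = 11010010 → 2-byte char #4 = D2 A3.
Leading byte 0xD2 = 11010010 matches 110xxxxx → 2-byte sequence.
Byte 1: 0xD2 = 11010010, payload 10010 (5 bits).
Byte 2: 0xA3 = 10100011 (10xxxxxx ✓), payload 100011.
Concatenate: 10010100011 = 0x4A3 (11 bits → U+04A3).

U+04A3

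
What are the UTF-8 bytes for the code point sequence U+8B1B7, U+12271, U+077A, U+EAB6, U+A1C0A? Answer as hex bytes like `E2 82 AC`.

U+8B1B7: 4-byte form → F2 8B 86 B7.
U+12271: 4-byte form → F0 92 89 B1.
U+077A: 2-byte form → DD BA.
U+EAB6: 3-byte form → EE AA B6.
U+A1C0A: 4-byte form → F2 A1 B0 8A.
Concatenated (17 bytes): F2 8B 86 B7 F0 92 89 B1 DD BA EE AA B6 F2 A1 B0 8A.

F2 8B 86 B7 F0 92 89 B1 DD BA EE AA B6 F2 A1 B0 8A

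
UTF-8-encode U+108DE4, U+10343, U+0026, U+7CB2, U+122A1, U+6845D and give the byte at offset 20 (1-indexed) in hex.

1-indexed offset 20 is 0-indexed offset 19.
U+108DE4 → 4-byte form F4 88 B7 A4 at offsets 0–3.
U+10343 → 4-byte form F0 90 8D 83 at offsets 4–7.
U+0026 → 1-byte form 26 at offsets 8–8.
U+7CB2 → 3-byte form E7 B2 B2 at offsets 9–11.
U+122A1 → 4-byte form F0 92 8A A1 at offsets 12–15.
U+6845D → 4-byte form F1 A8 91 9D at offsets 16–19.
Offset 19 falls in char 6's range; it's byte 4 of F1 A8 91 9D = 0x9D.

0x9D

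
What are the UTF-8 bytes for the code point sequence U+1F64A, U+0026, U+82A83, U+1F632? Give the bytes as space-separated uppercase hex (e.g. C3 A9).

F0 9F 99 8A 26 F2 82 AA 83 F0 9F 98 B2

U+1F64A: 4-byte form → F0 9F 99 8A.
U+0026: 1-byte form → 26.
U+82A83: 4-byte form → F2 82 AA 83.
U+1F632: 4-byte form → F0 9F 98 B2.
Concatenated (13 bytes): F0 9F 99 8A 26 F2 82 AA 83 F0 9F 98 B2.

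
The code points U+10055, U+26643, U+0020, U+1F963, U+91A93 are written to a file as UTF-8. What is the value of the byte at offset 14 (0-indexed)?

U+10055 → 4-byte form F0 90 81 95 at offsets 0–3.
U+26643 → 4-byte form F0 A6 99 83 at offsets 4–7.
U+0020 → 1-byte form 20 at offsets 8–8.
U+1F963 → 4-byte form F0 9F A5 A3 at offsets 9–12.
U+91A93 → 4-byte form F2 91 AA 93 at offsets 13–16.
Offset 14 falls in char 5's range; it's byte 2 of F2 91 AA 93 = 0x91.

0x91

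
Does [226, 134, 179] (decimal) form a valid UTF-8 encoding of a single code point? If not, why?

valid

Leading byte 0xE2 = 11100010 → 3-byte form.
Continuation bytes 0x86=10000110, 0xB3=10110011 all match 10xxxxxx.
Decoded value 0x21B3 is ≥ 0x800 (shortest form) and not a surrogate.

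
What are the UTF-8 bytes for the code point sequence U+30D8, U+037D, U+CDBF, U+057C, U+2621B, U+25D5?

E3 83 98 CD BD EC B6 BF D5 BC F0 A6 88 9B E2 97 95

U+30D8: 3-byte form → E3 83 98.
U+037D: 2-byte form → CD BD.
U+CDBF: 3-byte form → EC B6 BF.
U+057C: 2-byte form → D5 BC.
U+2621B: 4-byte form → F0 A6 88 9B.
U+25D5: 3-byte form → E2 97 95.
Concatenated (17 bytes): E3 83 98 CD BD EC B6 BF D5 BC F0 A6 88 9B E2 97 95.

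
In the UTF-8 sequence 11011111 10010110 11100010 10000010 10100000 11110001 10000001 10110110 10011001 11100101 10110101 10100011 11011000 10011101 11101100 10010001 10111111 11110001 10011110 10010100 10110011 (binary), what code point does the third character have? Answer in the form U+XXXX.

Offset 0: leading byte 0xDF = 11011111 → 2-byte char #1 = DF 96.
Offset 2: leading byte 0xE2 = 11100010 → 3-byte char #2 = E2 82 A0.
Offset 5: leading byte 0xF1 = 11110001 → 4-byte char #3 = F1 81 B6 99.
Leading byte 0xF1 = 11110001 matches 11110xxx → 4-byte sequence.
Byte 1: 0xF1 = 11110001, payload 001 (3 bits).
Byte 2: 0x81 = 10000001 (10xxxxxx ✓), payload 000001.
Byte 3: 0xB6 = 10110110 (10xxxxxx ✓), payload 110110.
Byte 4: 0x99 = 10011001 (10xxxxxx ✓), payload 011001.
Concatenate: 001000001110110011001 = 0x41D99 (21 bits → U+41D99).

U+41D99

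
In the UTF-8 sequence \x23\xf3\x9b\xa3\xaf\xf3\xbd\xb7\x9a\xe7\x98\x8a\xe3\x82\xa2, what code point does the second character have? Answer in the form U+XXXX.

Offset 0: leading byte 0x23 = 00100011 → 1-byte char #1 = 23.
Offset 1: leading byte 0xF3 = 11110011 → 4-byte char #2 = F3 9B A3 AF.
Leading byte 0xF3 = 11110011 matches 11110xxx → 4-byte sequence.
Byte 1: 0xF3 = 11110011, payload 011 (3 bits).
Byte 2: 0x9B = 10011011 (10xxxxxx ✓), payload 011011.
Byte 3: 0xA3 = 10100011 (10xxxxxx ✓), payload 100011.
Byte 4: 0xAF = 10101111 (10xxxxxx ✓), payload 101111.
Concatenate: 011011011100011101111 = 0xDB8EF (21 bits → U+DB8EF).

U+DB8EF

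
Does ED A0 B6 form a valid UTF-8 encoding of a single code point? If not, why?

invalid (encodes a surrogate (U+D800–U+DFFF))

Structurally a 3-byte sequence; payload = 0xD836.
But 0xD836 is in U+D800–U+DFFF, the surrogate range. Surrogates are not Unicode scalar values and are forbidden in UTF-8.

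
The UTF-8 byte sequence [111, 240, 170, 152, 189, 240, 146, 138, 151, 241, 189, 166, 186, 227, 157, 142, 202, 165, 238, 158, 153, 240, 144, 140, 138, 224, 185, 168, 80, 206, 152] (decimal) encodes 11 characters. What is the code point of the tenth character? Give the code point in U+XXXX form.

U+0050

Offset 0: leading byte 0x6F = 01101111 → 1-byte char #1 = 6F.
Offset 1: leading byte 0xF0 = 11110000 → 4-byte char #2 = F0 AA 98 BD.
Offset 5: leading byte 0xF0 = 11110000 → 4-byte char #3 = F0 92 8A 97.
Offset 9: leading byte 0xF1 = 11110001 → 4-byte char #4 = F1 BD A6 BA.
Offset 13: leading byte 0xE3 = 11100011 → 3-byte char #5 = E3 9D 8E.
Offset 16: leading byte 0xCA = 11001010 → 2-byte char #6 = CA A5.
Offset 18: leading byte 0xEE = 11101110 → 3-byte char #7 = EE 9E 99.
Offset 21: leading byte 0xF0 = 11110000 → 4-byte char #8 = F0 90 8C 8A.
Offset 25: leading byte 0xE0 = 11100000 → 3-byte char #9 = E0 B9 A8.
Offset 28: leading byte 0x50 = 01010000 → 1-byte char #10 = 50.
Leading byte 0x50 = 01010000 matches 0xxxxxxx → 1-byte sequence.
Byte 1: 0x50 = 01010000, payload 1010000 (7 bits).
Concatenate: 1010000 = 0x50 (7 bits → U+0050).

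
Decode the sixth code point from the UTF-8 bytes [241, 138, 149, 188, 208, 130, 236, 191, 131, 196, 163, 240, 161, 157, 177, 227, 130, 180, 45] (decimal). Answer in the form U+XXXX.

U+30B4

Offset 0: leading byte 0xF1 = 11110001 → 4-byte char #1 = F1 8A 95 BC.
Offset 4: leading byte 0xD0 = 11010000 → 2-byte char #2 = D0 82.
Offset 6: leading byte 0xEC = 11101100 → 3-byte char #3 = EC BF 83.
Offset 9: leading byte 0xC4 = 11000100 → 2-byte char #4 = C4 A3.
Offset 11: leading byte 0xF0 = 11110000 → 4-byte char #5 = F0 A1 9D B1.
Offset 15: leading byte 0xE3 = 11100011 → 3-byte char #6 = E3 82 B4.
Leading byte 0xE3 = 11100011 matches 1110xxxx → 3-byte sequence.
Byte 1: 0xE3 = 11100011, payload 0011 (4 bits).
Byte 2: 0x82 = 10000010 (10xxxxxx ✓), payload 000010.
Byte 3: 0xB4 = 10110100 (10xxxxxx ✓), payload 110100.
Concatenate: 0011000010110100 = 0x30B4 (16 bits → U+30B4).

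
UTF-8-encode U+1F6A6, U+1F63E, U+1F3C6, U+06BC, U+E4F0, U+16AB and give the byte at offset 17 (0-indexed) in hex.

U+1F6A6 → 4-byte form F0 9F 9A A6 at offsets 0–3.
U+1F63E → 4-byte form F0 9F 98 BE at offsets 4–7.
U+1F3C6 → 4-byte form F0 9F 8F 86 at offsets 8–11.
U+06BC → 2-byte form DA BC at offsets 12–13.
U+E4F0 → 3-byte form EE 93 B0 at offsets 14–16.
U+16AB → 3-byte form E1 9A AB at offsets 17–19.
Offset 17 falls in char 6's range; it's byte 1 of E1 9A AB = 0xE1.

0xE1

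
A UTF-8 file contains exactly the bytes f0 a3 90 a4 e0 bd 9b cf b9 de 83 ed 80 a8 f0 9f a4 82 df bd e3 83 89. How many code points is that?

Byte at offset 0: 0xF0 = 11110000 → 4-byte char (#1). Advance 4.
Byte at offset 4: 0xE0 = 11100000 → 3-byte char (#2). Advance 3.
Byte at offset 7: 0xCF = 11001111 → 2-byte char (#3). Advance 2.
Byte at offset 9: 0xDE = 11011110 → 2-byte char (#4). Advance 2.
Byte at offset 11: 0xED = 11101101 → 3-byte char (#5). Advance 3.
Byte at offset 14: 0xF0 = 11110000 → 4-byte char (#6). Advance 4.
Byte at offset 18: 0xDF = 11011111 → 2-byte char (#7). Advance 2.
Byte at offset 20: 0xE3 = 11100011 → 3-byte char (#8). Advance 3.
Reached end at offset 23 after 8 code points.

8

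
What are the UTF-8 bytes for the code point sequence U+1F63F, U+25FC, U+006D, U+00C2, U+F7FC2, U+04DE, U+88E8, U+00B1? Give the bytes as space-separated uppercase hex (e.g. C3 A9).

U+1F63F: 4-byte form → F0 9F 98 BF.
U+25FC: 3-byte form → E2 97 BC.
U+006D: 1-byte form → 6D.
U+00C2: 2-byte form → C3 82.
U+F7FC2: 4-byte form → F3 B7 BF 82.
U+04DE: 2-byte form → D3 9E.
U+88E8: 3-byte form → E8 A3 A8.
U+00B1: 2-byte form → C2 B1.
Concatenated (21 bytes): F0 9F 98 BF E2 97 BC 6D C3 82 F3 B7 BF 82 D3 9E E8 A3 A8 C2 B1.

F0 9F 98 BF E2 97 BC 6D C3 82 F3 B7 BF 82 D3 9E E8 A3 A8 C2 B1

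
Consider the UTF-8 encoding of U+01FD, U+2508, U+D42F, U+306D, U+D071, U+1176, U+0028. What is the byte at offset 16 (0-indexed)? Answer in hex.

U+01FD → 2-byte form C7 BD at offsets 0–1.
U+2508 → 3-byte form E2 94 88 at offsets 2–4.
U+D42F → 3-byte form ED 90 AF at offsets 5–7.
U+306D → 3-byte form E3 81 AD at offsets 8–10.
U+D071 → 3-byte form ED 81 B1 at offsets 11–13.
U+1176 → 3-byte form E1 85 B6 at offsets 14–16.
Offset 16 falls in char 6's range; it's byte 3 of E1 85 B6 = 0xB6.

0xB6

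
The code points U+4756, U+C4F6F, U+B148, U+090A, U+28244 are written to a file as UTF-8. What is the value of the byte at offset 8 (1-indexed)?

1-indexed offset 8 is 0-indexed offset 7.
U+4756 → 3-byte form E4 9D 96 at offsets 0–2.
U+C4F6F → 4-byte form F3 84 BD AF at offsets 3–6.
U+B148 → 3-byte form EB 85 88 at offsets 7–9.
Offset 7 falls in char 3's range; it's byte 1 of EB 85 88 = 0xEB.

0xEB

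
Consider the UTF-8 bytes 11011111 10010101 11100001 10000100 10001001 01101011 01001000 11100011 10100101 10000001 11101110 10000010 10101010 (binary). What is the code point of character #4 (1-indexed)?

Offset 0: leading byte 0xDF = 11011111 → 2-byte char #1 = DF 95.
Offset 2: leading byte 0xE1 = 11100001 → 3-byte char #2 = E1 84 89.
Offset 5: leading byte 0x6B = 01101011 → 1-byte char #3 = 6B.
Offset 6: leading byte 0x48 = 01001000 → 1-byte char #4 = 48.
Leading byte 0x48 = 01001000 matches 0xxxxxxx → 1-byte sequence.
Byte 1: 0x48 = 01001000, payload 1001000 (7 bits).
Concatenate: 1001000 = 0x48 (7 bits → U+0048).

U+0048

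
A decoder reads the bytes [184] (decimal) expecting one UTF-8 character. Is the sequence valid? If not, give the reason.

Byte 0xB8 = 10111000 has the form 10xxxxxx — a continuation byte — but there is no preceding leading byte.

invalid (continuation byte with no leading byte)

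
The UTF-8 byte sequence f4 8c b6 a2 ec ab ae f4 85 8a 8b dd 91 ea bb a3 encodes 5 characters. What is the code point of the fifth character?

U+AEE3

Offset 0: leading byte 0xF4 = 11110100 → 4-byte char #1 = F4 8C B6 A2.
Offset 4: leading byte 0xEC = 11101100 → 3-byte char #2 = EC AB AE.
Offset 7: leading byte 0xF4 = 11110100 → 4-byte char #3 = F4 85 8A 8B.
Offset 11: leading byte 0xDD = 11011101 → 2-byte char #4 = DD 91.
Offset 13: leading byte 0xEA = 11101010 → 3-byte char #5 = EA BB A3.
Leading byte 0xEA = 11101010 matches 1110xxxx → 3-byte sequence.
Byte 1: 0xEA = 11101010, payload 1010 (4 bits).
Byte 2: 0xBB = 10111011 (10xxxxxx ✓), payload 111011.
Byte 3: 0xA3 = 10100011 (10xxxxxx ✓), payload 100011.
Concatenate: 1010111011100011 = 0xAEE3 (16 bits → U+AEE3).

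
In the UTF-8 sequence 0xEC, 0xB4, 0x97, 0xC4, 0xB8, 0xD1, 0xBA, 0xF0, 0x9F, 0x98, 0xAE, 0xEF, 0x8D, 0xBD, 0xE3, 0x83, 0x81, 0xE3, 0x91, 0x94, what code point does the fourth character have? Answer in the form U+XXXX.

U+1F62E

Offset 0: leading byte 0xEC = 11101100 → 3-byte char #1 = EC B4 97.
Offset 3: leading byte 0xC4 = 11000100 → 2-byte char #2 = C4 B8.
Offset 5: leading byte 0xD1 = 11010001 → 2-byte char #3 = D1 BA.
Offset 7: leading byte 0xF0 = 11110000 → 4-byte char #4 = F0 9F 98 AE.
Leading byte 0xF0 = 11110000 matches 11110xxx → 4-byte sequence.
Byte 1: 0xF0 = 11110000, payload 000 (3 bits).
Byte 2: 0x9F = 10011111 (10xxxxxx ✓), payload 011111.
Byte 3: 0x98 = 10011000 (10xxxxxx ✓), payload 011000.
Byte 4: 0xAE = 10101110 (10xxxxxx ✓), payload 101110.
Concatenate: 000011111011000101110 = 0x1F62E (21 bits → U+1F62E).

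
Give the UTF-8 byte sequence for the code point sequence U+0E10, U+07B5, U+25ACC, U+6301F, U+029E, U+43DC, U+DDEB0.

E0 B8 90 DE B5 F0 A5 AB 8C F1 A3 80 9F CA 9E E4 8F 9C F3 9D BA B0

U+0E10: 3-byte form → E0 B8 90.
U+07B5: 2-byte form → DE B5.
U+25ACC: 4-byte form → F0 A5 AB 8C.
U+6301F: 4-byte form → F1 A3 80 9F.
U+029E: 2-byte form → CA 9E.
U+43DC: 3-byte form → E4 8F 9C.
U+DDEB0: 4-byte form → F3 9D BA B0.
Concatenated (22 bytes): E0 B8 90 DE B5 F0 A5 AB 8C F1 A3 80 9F CA 9E E4 8F 9C F3 9D BA B0.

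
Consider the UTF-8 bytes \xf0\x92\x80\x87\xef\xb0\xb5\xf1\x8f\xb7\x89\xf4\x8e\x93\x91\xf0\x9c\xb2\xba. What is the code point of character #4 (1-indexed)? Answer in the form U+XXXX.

U+10E4D1

Offset 0: leading byte 0xF0 = 11110000 → 4-byte char #1 = F0 92 80 87.
Offset 4: leading byte 0xEF = 11101111 → 3-byte char #2 = EF B0 B5.
Offset 7: leading byte 0xF1 = 11110001 → 4-byte char #3 = F1 8F B7 89.
Offset 11: leading byte 0xF4 = 11110100 → 4-byte char #4 = F4 8E 93 91.
Leading byte 0xF4 = 11110100 matches 11110xxx → 4-byte sequence.
Byte 1: 0xF4 = 11110100, payload 100 (3 bits).
Byte 2: 0x8E = 10001110 (10xxxxxx ✓), payload 001110.
Byte 3: 0x93 = 10010011 (10xxxxxx ✓), payload 010011.
Byte 4: 0x91 = 10010001 (10xxxxxx ✓), payload 010001.
Concatenate: 100001110010011010001 = 0x10E4D1 (21 bits → U+10E4D1).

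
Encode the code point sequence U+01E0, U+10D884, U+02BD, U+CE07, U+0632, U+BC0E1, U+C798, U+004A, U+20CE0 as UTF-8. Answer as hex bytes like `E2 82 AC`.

C7 A0 F4 8D A2 84 CA BD EC B8 87 D8 B2 F2 BC 83 A1 EC 9E 98 4A F0 A0 B3 A0

U+01E0: 2-byte form → C7 A0.
U+10D884: 4-byte form → F4 8D A2 84.
U+02BD: 2-byte form → CA BD.
U+CE07: 3-byte form → EC B8 87.
U+0632: 2-byte form → D8 B2.
U+BC0E1: 4-byte form → F2 BC 83 A1.
U+C798: 3-byte form → EC 9E 98.
U+004A: 1-byte form → 4A.
U+20CE0: 4-byte form → F0 A0 B3 A0.
Concatenated (25 bytes): C7 A0 F4 8D A2 84 CA BD EC B8 87 D8 B2 F2 BC 83 A1 EC 9E 98 4A F0 A0 B3 A0.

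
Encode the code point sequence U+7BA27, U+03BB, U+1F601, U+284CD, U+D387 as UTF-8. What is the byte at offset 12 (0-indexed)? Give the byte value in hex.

U+7BA27 → 4-byte form F1 BB A8 A7 at offsets 0–3.
U+03BB → 2-byte form CE BB at offsets 4–5.
U+1F601 → 4-byte form F0 9F 98 81 at offsets 6–9.
U+284CD → 4-byte form F0 A8 93 8D at offsets 10–13.
Offset 12 falls in char 4's range; it's byte 3 of F0 A8 93 8D = 0x93.

0x93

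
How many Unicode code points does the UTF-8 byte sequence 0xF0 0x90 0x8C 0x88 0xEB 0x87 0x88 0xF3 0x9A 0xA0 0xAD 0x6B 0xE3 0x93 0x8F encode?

Byte at offset 0: 0xF0 = 11110000 → 4-byte char (#1). Advance 4.
Byte at offset 4: 0xEB = 11101011 → 3-byte char (#2). Advance 3.
Byte at offset 7: 0xF3 = 11110011 → 4-byte char (#3). Advance 4.
Byte at offset 11: 0x6B = 01101011 → 1-byte char (#4). Advance 1.
Byte at offset 12: 0xE3 = 11100011 → 3-byte char (#5). Advance 3.
Reached end at offset 15 after 5 code points.

5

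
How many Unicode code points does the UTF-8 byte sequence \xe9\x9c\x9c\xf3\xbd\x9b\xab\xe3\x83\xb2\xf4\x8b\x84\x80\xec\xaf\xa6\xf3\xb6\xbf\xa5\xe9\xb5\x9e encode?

7

Byte at offset 0: 0xE9 = 11101001 → 3-byte char (#1). Advance 3.
Byte at offset 3: 0xF3 = 11110011 → 4-byte char (#2). Advance 4.
Byte at offset 7: 0xE3 = 11100011 → 3-byte char (#3). Advance 3.
Byte at offset 10: 0xF4 = 11110100 → 4-byte char (#4). Advance 4.
Byte at offset 14: 0xEC = 11101100 → 3-byte char (#5). Advance 3.
Byte at offset 17: 0xF3 = 11110011 → 4-byte char (#6). Advance 4.
Byte at offset 21: 0xE9 = 11101001 → 3-byte char (#7). Advance 3.
Reached end at offset 24 after 7 code points.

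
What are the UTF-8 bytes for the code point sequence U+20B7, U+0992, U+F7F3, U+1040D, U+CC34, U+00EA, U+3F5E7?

E2 82 B7 E0 A6 92 EF 9F B3 F0 90 90 8D EC B0 B4 C3 AA F0 BF 97 A7

U+20B7: 3-byte form → E2 82 B7.
U+0992: 3-byte form → E0 A6 92.
U+F7F3: 3-byte form → EF 9F B3.
U+1040D: 4-byte form → F0 90 90 8D.
U+CC34: 3-byte form → EC B0 B4.
U+00EA: 2-byte form → C3 AA.
U+3F5E7: 4-byte form → F0 BF 97 A7.
Concatenated (22 bytes): E2 82 B7 E0 A6 92 EF 9F B3 F0 90 90 8D EC B0 B4 C3 AA F0 BF 97 A7.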